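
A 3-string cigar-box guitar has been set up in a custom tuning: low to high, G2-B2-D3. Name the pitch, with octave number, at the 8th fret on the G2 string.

E♭3

The open G2 string plus 8 semitones: G–Ab–A–Bb–B–C–Db–D–Eb.
The walk passes from B into C once, so the octave number goes from 2 to 3.
(Equivalently spelled D♯3.)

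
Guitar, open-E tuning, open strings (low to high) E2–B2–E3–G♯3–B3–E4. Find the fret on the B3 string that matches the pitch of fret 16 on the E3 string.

9

E3 at fret 16 is E3 + 16 semitones = G♯4.
The open B3 string is 7 semitones above the open E3, so the same pitch on the B3 string lies at fret 16 − 7 = 9.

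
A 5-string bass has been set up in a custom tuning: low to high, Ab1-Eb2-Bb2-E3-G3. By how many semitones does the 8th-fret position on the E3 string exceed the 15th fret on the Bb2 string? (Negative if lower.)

E3 at fret 8 → C4 (MIDI 60); Bb2 at fret 15 → Db4 (MIDI 61).
60 − 61 = -1, so the two pitches are 1 semitone apart.

-1 semitone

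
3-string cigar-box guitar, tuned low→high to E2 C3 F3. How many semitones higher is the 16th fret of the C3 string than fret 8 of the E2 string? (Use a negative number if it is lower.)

16 semitones

C3 at fret 16 → E4 (MIDI 64); E2 at fret 8 → C3 (MIDI 48).
64 − 48 = 16, so the two pitches are 16 semitones apart.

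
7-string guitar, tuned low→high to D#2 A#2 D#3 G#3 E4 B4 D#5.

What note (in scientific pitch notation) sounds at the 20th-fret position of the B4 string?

G6

B4 is MIDI 71. Adding 20 gives 91, which is G6.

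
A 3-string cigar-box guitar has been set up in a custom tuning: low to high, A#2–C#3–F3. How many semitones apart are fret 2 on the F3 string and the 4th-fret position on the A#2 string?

F3 at fret 2 → G3 (MIDI 55); A#2 at fret 4 → D3 (MIDI 50).
55 − 50 = 5, so the two pitches are 5 semitones apart, with G3 the higher.

5 semitones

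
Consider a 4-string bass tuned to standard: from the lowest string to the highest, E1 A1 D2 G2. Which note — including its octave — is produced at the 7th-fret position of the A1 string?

E2

The open A1 string plus 7 semitones: A–A#–B–C–C#–D–D#–E.
The walk passes from B into C once, so the octave number goes from 1 to 2.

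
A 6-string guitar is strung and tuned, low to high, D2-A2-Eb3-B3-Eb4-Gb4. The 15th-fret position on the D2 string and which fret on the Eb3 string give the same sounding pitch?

Fret 15 on D2 is MIDI 38 + 15 = 53 (F3). On the Eb3 string (open MIDI 51), that pitch is 53 − 51 = fret 2.

2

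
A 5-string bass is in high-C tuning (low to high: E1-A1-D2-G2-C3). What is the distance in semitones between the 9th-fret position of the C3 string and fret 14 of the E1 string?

15 semitones

C3 at fret 9 → A3 (MIDI 57); E1 at fret 14 → F#2 (MIDI 42).
57 − 42 = 15, so the two pitches are 15 semitones apart, with A3 the higher.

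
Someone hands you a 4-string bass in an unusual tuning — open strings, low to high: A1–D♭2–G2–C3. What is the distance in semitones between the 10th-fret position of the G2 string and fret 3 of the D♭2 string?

13 semitones

G2 at fret 10 → F3 (MIDI 53); D♭2 at fret 3 → E2 (MIDI 40).
53 − 40 = 13, so the two pitches are 13 semitones apart, with F3 the higher.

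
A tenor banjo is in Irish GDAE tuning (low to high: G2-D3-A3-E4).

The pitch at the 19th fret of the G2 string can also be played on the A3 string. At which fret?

G2 at fret 19 is G2 + 19 semitones = D4.
The open A3 string is 14 semitones above the open G2, so the same pitch on the A3 string lies at fret 19 − 14 = 5.

5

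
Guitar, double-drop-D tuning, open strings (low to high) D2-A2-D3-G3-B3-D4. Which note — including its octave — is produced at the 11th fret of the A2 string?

A2 is MIDI 45. Adding 11 gives 56, which is G#3.
(Equivalently spelled Ab3.)

G#3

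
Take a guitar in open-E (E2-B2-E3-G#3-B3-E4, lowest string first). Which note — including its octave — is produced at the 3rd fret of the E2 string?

Each fret is one semitone, so E2 + 3 = G2.

G2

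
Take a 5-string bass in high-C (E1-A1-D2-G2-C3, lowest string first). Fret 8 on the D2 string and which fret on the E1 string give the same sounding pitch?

18

D2 at fret 8 is D2 + 8 semitones = A#2.
The open E1 string is 10 semitones below the open D2, so the same pitch on the E1 string lies at fret 8 + 10 = 18.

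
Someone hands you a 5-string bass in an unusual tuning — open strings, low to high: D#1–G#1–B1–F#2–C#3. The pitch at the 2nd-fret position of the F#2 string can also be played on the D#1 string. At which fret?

F#2 at fret 2 is F#2 + 2 semitones = G#2.
The open D#1 string is 15 semitones below the open F#2, so the same pitch on the D#1 string lies at fret 2 + 15 = 17.

17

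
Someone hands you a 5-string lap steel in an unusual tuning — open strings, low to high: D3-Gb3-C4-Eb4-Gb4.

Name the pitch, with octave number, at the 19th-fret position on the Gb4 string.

Db6

Each fret is one semitone, so Gb4 + 19 = Db6.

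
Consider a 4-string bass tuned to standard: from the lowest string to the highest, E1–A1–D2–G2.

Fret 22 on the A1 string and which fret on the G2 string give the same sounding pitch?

12

A1 at fret 22 is A1 + 22 semitones = G3.
The open G2 string is 10 semitones above the open A1, so the same pitch on the G2 string lies at fret 22 − 10 = 12.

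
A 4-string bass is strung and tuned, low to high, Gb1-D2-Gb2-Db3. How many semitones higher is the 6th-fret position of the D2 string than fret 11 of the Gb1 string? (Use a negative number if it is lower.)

D2 at fret 6 → Ab2 (MIDI 44); Gb1 at fret 11 → F2 (MIDI 41).
44 − 41 = 3, so the two pitches are 3 semitones apart.

3 semitones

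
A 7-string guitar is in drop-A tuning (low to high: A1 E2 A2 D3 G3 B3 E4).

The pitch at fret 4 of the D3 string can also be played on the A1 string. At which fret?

D3 at fret 4 is D3 + 4 semitones = F#3.
The open A1 string is 17 semitones below the open D3, so the same pitch on the A1 string lies at fret 4 + 17 = 21.

21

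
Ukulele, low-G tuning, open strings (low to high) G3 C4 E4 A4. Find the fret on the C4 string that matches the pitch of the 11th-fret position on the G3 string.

Fret 11 on G3 is MIDI 55 + 11 = 66 (F#4). On the C4 string (open MIDI 60), that pitch is 66 − 60 = fret 6.

6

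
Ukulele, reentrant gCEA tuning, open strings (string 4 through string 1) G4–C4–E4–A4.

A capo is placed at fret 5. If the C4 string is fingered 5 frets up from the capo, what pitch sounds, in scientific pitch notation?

The capo raises the open C4 by 5 semitones to F4; fretting 5 more gives C4 + 5 + 5 = C4 + 10 semitones = A#4.
(Also written Bb.)

A#4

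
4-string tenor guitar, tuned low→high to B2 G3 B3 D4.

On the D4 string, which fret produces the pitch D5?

D5 is 12 semitones above the open D4 (D–Eb–E–F–…–C–Db–D), so it sits at fret 12.

12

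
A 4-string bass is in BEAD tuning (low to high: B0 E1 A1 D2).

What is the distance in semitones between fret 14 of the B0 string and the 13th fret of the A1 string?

9 semitones

B0 at fret 14 → C♯2 (MIDI 37); A1 at fret 13 → A♯2 (MIDI 46).
37 − 46 = -9, so the two pitches are 9 semitones apart, with A♯2 the higher.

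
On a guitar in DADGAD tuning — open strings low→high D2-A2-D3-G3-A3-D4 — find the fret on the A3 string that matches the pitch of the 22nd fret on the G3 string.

G3 at fret 22 is G3 + 22 semitones = F5.
The open A3 string is 2 semitones above the open G3, so the same pitch on the A3 string lies at fret 22 − 2 = 20.

20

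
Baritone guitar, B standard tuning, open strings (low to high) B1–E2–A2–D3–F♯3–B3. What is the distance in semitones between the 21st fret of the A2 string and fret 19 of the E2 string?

A2 at fret 21 → F♯4 (MIDI 66); E2 at fret 19 → B3 (MIDI 59).
66 − 59 = 7, so the two pitches are 7 semitones apart, with F♯4 the higher.

7 semitones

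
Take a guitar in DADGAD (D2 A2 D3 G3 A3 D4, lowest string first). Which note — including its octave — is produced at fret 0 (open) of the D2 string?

D2

Fret 0 is the open string itself, so the pitch is just D2.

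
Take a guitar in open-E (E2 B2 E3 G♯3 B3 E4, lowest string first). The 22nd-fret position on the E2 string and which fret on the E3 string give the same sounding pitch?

10

Fret 22 on E2 is MIDI 40 + 22 = 62 (D4). On the E3 string (open MIDI 52), that pitch is 62 − 52 = fret 10.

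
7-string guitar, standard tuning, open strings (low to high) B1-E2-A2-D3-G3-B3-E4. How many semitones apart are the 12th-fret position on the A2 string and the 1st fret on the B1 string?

A2 at fret 12 → A3 (MIDI 57); B1 at fret 1 → C2 (MIDI 36).
57 − 36 = 21, so the two pitches are 21 semitones apart, with A3 the higher.

21 semitones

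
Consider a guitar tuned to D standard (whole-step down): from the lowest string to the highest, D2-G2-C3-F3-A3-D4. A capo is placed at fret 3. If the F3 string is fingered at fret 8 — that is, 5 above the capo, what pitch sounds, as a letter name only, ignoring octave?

C♯

The capo raises the open F3 by 3 semitones to G♯3; fretting 5 more gives F3 + 3 + 5 = F3 + 8 semitones, landing on C♯.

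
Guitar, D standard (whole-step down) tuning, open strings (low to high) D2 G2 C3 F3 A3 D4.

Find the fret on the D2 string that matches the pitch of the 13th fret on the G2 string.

G2 at fret 13 is G2 + 13 semitones = G#3.
The open D2 string is 5 semitones below the open G2, so the same pitch on the D2 string lies at fret 13 + 5 = 18.

18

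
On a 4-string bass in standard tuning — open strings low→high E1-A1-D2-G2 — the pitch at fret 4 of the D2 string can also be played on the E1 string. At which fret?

14

D2 at fret 4 is D2 + 4 semitones = F♯2.
The open E1 string is 10 semitones below the open D2, so the same pitch on the E1 string lies at fret 4 + 10 = 14.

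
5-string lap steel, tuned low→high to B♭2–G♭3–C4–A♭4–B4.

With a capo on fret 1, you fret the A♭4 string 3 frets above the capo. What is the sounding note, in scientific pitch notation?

C5

The capo raises the open A♭4 by 1 semitone to A4; fretting 3 more gives A♭4 + 1 + 3 = A♭4 + 4 semitones = C5.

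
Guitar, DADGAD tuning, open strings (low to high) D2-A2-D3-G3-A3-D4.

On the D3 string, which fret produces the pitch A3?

7

A3 is 7 semitones above the open D3 (D–D#–E–F–F#–G–G#–A), so it sits at fret 7.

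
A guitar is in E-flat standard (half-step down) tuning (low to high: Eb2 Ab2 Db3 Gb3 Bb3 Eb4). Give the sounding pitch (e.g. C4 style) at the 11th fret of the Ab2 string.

G3

Each fret is one semitone, so Ab2 + 11 = G3.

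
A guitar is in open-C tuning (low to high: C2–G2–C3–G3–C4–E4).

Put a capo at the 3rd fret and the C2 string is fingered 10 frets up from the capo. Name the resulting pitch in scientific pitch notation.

C♯3

The capo raises the open C2 by 3 semitones to D♯2; fretting 10 more gives C2 + 3 + 10 = C2 + 13 semitones = C♯3.
(Also written D♭.)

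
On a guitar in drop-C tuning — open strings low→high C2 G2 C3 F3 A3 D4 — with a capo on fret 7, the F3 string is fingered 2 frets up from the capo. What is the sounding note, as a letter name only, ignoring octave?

The capo raises the open F3 by 7 semitones to C4; fretting 2 more gives F3 + 7 + 2 = F3 + 9 semitones, landing on D.

D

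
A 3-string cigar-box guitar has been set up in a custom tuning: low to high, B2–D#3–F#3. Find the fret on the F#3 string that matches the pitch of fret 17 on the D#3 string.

14

D#3 at fret 17 is D#3 + 17 semitones = G#4.
The open F#3 string is 3 semitones above the open D#3, so the same pitch on the F#3 string lies at fret 17 − 3 = 14.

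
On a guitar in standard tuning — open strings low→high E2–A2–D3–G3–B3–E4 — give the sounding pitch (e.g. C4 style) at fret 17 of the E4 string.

A5

Each fret is one semitone, so E4 + 17 = A5.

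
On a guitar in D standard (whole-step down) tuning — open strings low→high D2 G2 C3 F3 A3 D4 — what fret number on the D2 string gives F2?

3

F2 is 3 semitones above the open D2 (D–D#–E–F), so it sits at fret 3.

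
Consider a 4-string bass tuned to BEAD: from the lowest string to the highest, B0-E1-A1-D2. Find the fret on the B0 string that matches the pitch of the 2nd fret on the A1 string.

12

A1 at fret 2 is A1 + 2 semitones = B1.
The open B0 string is 10 semitones below the open A1, so the same pitch on the B0 string lies at fret 2 + 10 = 12.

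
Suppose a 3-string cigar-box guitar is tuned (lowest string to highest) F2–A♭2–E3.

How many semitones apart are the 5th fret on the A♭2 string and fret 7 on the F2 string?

A♭2 at fret 5 → D♭3 (MIDI 49); F2 at fret 7 → C3 (MIDI 48).
49 − 48 = 1, so the two pitches are 1 semitone apart, with D♭3 the higher.

1 semitone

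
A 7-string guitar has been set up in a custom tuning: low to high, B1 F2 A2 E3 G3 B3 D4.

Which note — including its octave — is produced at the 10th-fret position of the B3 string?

B3 is MIDI 59. Adding 10 gives 69, which is A4.

A4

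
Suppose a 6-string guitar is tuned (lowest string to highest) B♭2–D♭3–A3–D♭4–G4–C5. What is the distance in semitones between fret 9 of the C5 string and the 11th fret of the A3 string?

C5 at fret 9 → A5 (MIDI 81); A3 at fret 11 → A♭4 (MIDI 68).
81 − 68 = 13, so the two pitches are 13 semitones apart, with A5 the higher.

13 semitones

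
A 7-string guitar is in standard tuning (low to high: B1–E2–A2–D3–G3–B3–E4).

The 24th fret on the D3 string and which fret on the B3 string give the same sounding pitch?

Fret 24 on D3 is MIDI 50 + 24 = 74 (D5). On the B3 string (open MIDI 59), that pitch is 74 − 59 = fret 15.

15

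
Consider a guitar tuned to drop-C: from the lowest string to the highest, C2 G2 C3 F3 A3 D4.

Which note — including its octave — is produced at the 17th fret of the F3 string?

A#4

The open F3 string plus 17 semitones: F–F#–G–G#–…–G#–A–A#.
The walk passes from B into C once, so the octave number goes from 3 to 4.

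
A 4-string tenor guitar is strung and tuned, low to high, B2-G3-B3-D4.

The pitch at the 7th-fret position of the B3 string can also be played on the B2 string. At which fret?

Fret 7 on B3 is MIDI 59 + 7 = 66 (F♯4). On the B2 string (open MIDI 47), that pitch is 66 − 47 = fret 19.

19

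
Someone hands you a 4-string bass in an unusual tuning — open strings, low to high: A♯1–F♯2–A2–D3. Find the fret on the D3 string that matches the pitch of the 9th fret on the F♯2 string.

1

Fret 9 on F♯2 is MIDI 42 + 9 = 51 (D♯3). On the D3 string (open MIDI 50), that pitch is 51 − 50 = fret 1.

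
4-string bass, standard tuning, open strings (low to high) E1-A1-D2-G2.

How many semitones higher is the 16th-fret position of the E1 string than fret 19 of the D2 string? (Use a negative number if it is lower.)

-13 semitones

E1 at fret 16 → G♯2 (MIDI 44); D2 at fret 19 → A3 (MIDI 57).
44 − 57 = -13, so the two pitches are 13 semitones apart.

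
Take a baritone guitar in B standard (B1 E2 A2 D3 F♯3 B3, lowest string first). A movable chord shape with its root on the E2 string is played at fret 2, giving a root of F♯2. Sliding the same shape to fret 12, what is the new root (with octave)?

Moving from fret 2 to fret 12 shifts the root by 10 semitones.
F♯2 up 10 semitones is E3.

E3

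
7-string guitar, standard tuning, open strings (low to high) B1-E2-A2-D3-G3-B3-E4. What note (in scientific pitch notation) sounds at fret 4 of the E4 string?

G♯4

The open E4 string plus 4 semitones: E–F–F#–G–G#.
No B→C boundary is crossed, so the octave stays at 4.
(Equivalently spelled A♭4.)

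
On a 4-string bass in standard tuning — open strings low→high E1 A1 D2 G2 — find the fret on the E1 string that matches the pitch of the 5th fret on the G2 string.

G2 at fret 5 is G2 + 5 semitones = C3.
The open E1 string is 15 semitones below the open G2, so the same pitch on the E1 string lies at fret 5 + 15 = 20.

20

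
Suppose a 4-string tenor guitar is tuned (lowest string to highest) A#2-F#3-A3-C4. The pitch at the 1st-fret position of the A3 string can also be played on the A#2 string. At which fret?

Fret 1 on A3 is MIDI 57 + 1 = 58 (A#3). On the A#2 string (open MIDI 46), that pitch is 58 − 46 = fret 12.

12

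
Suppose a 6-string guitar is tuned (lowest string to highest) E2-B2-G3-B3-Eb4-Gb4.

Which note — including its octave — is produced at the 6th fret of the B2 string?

F3

Each fret is one semitone, so B2 + 6 = F3.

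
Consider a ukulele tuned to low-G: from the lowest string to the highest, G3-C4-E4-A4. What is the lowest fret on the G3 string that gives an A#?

From G3, count semitones up the chromatic scale until reaching A#: G–G#–A–A# — 3 steps.

3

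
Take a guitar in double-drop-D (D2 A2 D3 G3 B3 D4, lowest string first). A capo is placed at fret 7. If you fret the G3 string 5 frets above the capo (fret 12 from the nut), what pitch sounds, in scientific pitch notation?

G4

The capo raises the open G3 by 7 semitones to D4; fretting 5 more gives G3 + 7 + 5 = G3 + 12 semitones = G4.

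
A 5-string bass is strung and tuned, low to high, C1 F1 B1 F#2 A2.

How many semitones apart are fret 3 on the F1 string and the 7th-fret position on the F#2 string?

17 semitones

F1 at fret 3 → G#1 (MIDI 32); F#2 at fret 7 → C#3 (MIDI 49).
32 − 49 = -17, so the two pitches are 17 semitones apart, with C#3 the higher.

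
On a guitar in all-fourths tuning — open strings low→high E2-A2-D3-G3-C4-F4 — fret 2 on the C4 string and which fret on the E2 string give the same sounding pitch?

22

Fret 2 on C4 is MIDI 60 + 2 = 62 (D4). On the E2 string (open MIDI 40), that pitch is 62 − 40 = fret 22.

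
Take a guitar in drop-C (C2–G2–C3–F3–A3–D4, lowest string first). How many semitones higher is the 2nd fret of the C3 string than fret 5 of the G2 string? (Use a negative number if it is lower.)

2 semitones

C3 at fret 2 → D3 (MIDI 50); G2 at fret 5 → C3 (MIDI 48).
50 − 48 = 2, so the two pitches are 2 semitones apart.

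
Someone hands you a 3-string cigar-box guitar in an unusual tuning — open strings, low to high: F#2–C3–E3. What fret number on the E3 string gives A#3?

6

A#3 is 6 semitones above the open E3 (E–F–F#–G–G#–A–A#), so it sits at fret 6.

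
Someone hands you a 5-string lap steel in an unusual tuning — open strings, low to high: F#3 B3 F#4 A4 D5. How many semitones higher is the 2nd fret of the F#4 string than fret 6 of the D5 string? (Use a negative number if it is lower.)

F#4 at fret 2 → G#4 (MIDI 68); D5 at fret 6 → G#5 (MIDI 80).
68 − 80 = -12, so the two pitches are 12 semitones apart.

-12 semitones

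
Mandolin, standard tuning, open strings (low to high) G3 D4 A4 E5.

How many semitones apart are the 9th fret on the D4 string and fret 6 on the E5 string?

11 semitones

D4 at fret 9 → B4 (MIDI 71); E5 at fret 6 → A#5 (MIDI 82).
71 − 82 = -11, so the two pitches are 11 semitones apart, with A#5 the higher.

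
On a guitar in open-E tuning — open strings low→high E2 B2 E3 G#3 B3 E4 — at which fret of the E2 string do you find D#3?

11

D#3 is 11 semitones above the open E2 (E–F–F#–G–…–C#–D–D#), so it sits at fret 11.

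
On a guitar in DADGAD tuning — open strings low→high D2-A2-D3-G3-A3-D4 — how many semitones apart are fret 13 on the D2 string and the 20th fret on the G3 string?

D2 at fret 13 → D#3 (MIDI 51); G3 at fret 20 → D#5 (MIDI 75).
51 − 75 = -24, so the two pitches are 24 semitones apart, with D#5 the higher.

24 semitones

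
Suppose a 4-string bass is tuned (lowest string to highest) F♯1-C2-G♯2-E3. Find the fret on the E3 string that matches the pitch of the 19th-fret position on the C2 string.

3

C2 at fret 19 is C2 + 19 semitones = G3.
The open E3 string is 16 semitones above the open C2, so the same pitch on the E3 string lies at fret 19 − 16 = 3.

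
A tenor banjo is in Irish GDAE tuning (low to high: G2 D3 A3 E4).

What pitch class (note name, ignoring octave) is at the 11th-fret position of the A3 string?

A3 is MIDI 57. Adding 11 gives 68; 68 mod 12 = 8, i.e. G#.

G#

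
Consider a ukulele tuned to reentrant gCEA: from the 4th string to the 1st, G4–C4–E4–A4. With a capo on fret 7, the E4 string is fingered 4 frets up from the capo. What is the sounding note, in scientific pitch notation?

The capo raises the open E4 by 7 semitones to B4; fretting 4 more gives E4 + 7 + 4 = E4 + 11 semitones = D♯5.

D♯5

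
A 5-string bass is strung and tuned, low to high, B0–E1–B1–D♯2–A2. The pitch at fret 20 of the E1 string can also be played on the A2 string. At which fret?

Fret 20 on E1 is MIDI 28 + 20 = 48 (C3). On the A2 string (open MIDI 45), that pitch is 48 − 45 = fret 3.

3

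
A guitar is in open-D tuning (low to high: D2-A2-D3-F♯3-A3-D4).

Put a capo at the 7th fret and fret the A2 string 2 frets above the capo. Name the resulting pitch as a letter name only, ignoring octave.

F♯

The capo raises the open A2 by 7 semitones to E3; fretting 2 more gives A2 + 7 + 2 = A2 + 9 semitones, landing on F♯.
(Also written G♭.)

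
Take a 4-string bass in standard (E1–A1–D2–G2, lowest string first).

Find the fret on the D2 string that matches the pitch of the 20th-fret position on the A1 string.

A1 at fret 20 is A1 + 20 semitones = F3.
The open D2 string is 5 semitones above the open A1, so the same pitch on the D2 string lies at fret 20 − 5 = 15.

15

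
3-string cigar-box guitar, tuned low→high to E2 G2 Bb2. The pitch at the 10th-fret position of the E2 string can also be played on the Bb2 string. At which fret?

4

Fret 10 on E2 is MIDI 40 + 10 = 50 (D3). On the Bb2 string (open MIDI 46), that pitch is 50 − 46 = fret 4.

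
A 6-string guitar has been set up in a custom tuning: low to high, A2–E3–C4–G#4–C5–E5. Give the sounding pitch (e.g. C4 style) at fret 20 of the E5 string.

The open E5 string plus 20 semitones: E–F–F#–G–…–A#–B–C.
The walk passes from B into C 2 times, so the octave number goes from 5 to 7.

C7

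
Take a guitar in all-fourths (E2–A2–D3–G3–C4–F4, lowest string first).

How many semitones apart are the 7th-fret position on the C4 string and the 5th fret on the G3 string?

7 semitones

C4 at fret 7 → G4 (MIDI 67); G3 at fret 5 → C4 (MIDI 60).
67 − 60 = 7, so the two pitches are 7 semitones apart, with G4 the higher.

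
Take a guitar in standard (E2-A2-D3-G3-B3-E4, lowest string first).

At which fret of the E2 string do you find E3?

12

E3 is 12 semitones above the open E2 (E–F–F#–G–…–D–D#–E), so it sits at fret 12.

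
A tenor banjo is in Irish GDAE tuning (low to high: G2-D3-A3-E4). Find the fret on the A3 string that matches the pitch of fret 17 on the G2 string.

3

Fret 17 on G2 is MIDI 43 + 17 = 60 (C4). On the A3 string (open MIDI 57), that pitch is 60 − 57 = fret 3.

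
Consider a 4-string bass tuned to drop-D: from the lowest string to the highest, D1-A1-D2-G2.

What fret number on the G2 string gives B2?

4

B2 is 4 semitones above the open G2 (G–G#–A–A#–B), so it sits at fret 4.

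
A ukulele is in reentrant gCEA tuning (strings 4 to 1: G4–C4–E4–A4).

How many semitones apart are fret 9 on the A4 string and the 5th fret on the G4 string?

6 semitones

A4 at fret 9 → F#5 (MIDI 78); G4 at fret 5 → C5 (MIDI 72).
78 − 72 = 6, so the two pitches are 6 semitones apart, with F#5 the higher.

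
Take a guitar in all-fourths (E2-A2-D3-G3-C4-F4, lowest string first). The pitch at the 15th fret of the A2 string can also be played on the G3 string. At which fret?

5

Fret 15 on A2 is MIDI 45 + 15 = 60 (C4). On the G3 string (open MIDI 55), that pitch is 60 − 55 = fret 5.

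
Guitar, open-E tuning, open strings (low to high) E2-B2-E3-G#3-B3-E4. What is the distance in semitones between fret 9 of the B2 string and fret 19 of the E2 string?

3 semitones

B2 at fret 9 → G#3 (MIDI 56); E2 at fret 19 → B3 (MIDI 59).
56 − 59 = -3, so the two pitches are 3 semitones apart, with B3 the higher.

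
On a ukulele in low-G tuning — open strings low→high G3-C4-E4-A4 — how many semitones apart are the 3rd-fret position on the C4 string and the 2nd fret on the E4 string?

C4 at fret 3 → D♯4 (MIDI 63); E4 at fret 2 → F♯4 (MIDI 66).
63 − 66 = -3, so the two pitches are 3 semitones apart, with F♯4 the higher.

3 semitones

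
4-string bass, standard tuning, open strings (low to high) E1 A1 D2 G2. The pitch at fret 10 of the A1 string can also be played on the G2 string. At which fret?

0

A1 at fret 10 is A1 + 10 semitones = G2.
The open G2 string is 10 semitones above the open A1, so the same pitch on the G2 string lies at fret 10 − 10 = 0.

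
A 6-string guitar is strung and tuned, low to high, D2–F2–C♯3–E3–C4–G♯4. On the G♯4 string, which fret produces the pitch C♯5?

C♯5 is 5 semitones above the open G♯4 (G#–A–A#–B–C–C#), so it sits at fret 5.

5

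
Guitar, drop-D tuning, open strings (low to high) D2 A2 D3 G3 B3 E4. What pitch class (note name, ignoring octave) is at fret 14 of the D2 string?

Each fret is one semitone, so D2 + 14 = E.

E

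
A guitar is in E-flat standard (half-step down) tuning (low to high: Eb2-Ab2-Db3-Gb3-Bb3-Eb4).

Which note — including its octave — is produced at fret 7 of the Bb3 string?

Each fret is one semitone, so Bb3 + 7 = F4.

F4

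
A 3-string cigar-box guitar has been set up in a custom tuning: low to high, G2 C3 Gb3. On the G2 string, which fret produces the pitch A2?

2

A2 is 2 semitones above the open G2 (G–Ab–A), so it sits at fret 2.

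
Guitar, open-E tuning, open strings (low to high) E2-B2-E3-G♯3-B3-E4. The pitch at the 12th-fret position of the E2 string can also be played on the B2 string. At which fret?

Fret 12 on E2 is MIDI 40 + 12 = 52 (E3). On the B2 string (open MIDI 47), that pitch is 52 − 47 = fret 5.

5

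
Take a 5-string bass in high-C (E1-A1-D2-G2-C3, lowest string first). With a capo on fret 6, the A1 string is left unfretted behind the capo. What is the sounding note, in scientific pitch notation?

D#2

The capo raises the open A1 by 6 semitones to D#2; fretting 0 more gives A1 + 6 + 0 = A1 + 6 semitones = D#2.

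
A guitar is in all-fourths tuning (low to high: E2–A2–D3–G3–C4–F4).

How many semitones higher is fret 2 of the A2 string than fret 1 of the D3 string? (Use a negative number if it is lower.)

A2 at fret 2 → B2 (MIDI 47); D3 at fret 1 → D#3 (MIDI 51).
47 − 51 = -4, so the two pitches are 4 semitones apart.

-4 semitones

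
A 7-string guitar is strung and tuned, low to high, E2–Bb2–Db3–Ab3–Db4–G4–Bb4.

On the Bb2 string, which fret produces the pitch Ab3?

10

Ab3 is 10 semitones above the open Bb2 (Bb–B–C–Db–…–Gb–G–Ab), so it sits at fret 10.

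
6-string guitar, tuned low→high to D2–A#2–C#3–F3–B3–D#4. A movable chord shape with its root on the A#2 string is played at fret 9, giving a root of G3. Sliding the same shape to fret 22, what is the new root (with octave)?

Moving from fret 9 to fret 22 shifts the root by 13 semitones.
G3 up 13 semitones is G#4.

G#4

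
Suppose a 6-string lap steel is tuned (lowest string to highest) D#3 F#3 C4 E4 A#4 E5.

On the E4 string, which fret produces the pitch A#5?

A#5 is 18 semitones above the open E4 (E–F–F#–G–…–G#–A–A#), so it sits at fret 18.

18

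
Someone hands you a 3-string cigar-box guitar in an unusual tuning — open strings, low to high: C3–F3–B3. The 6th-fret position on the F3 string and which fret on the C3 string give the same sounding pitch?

F3 at fret 6 is F3 + 6 semitones = B3.
The open C3 string is 5 semitones below the open F3, so the same pitch on the C3 string lies at fret 6 + 5 = 11.

11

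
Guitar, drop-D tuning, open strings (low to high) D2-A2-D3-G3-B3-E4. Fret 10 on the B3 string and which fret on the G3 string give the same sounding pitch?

B3 at fret 10 is B3 + 10 semitones = A4.
The open G3 string is 4 semitones below the open B3, so the same pitch on the G3 string lies at fret 10 + 4 = 14.

14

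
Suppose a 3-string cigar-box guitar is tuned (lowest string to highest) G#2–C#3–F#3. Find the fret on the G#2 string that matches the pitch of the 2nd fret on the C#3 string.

C#3 at fret 2 is C#3 + 2 semitones = D#3.
The open G#2 string is 5 semitones below the open C#3, so the same pitch on the G#2 string lies at fret 2 + 5 = 7.

7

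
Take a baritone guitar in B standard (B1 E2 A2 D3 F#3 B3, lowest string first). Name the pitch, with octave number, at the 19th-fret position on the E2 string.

E2 is MIDI 40. Adding 19 gives 59, which is B3.

B3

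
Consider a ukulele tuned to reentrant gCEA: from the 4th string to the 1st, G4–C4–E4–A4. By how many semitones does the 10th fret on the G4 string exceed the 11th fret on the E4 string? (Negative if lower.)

2 semitones

G4 at fret 10 → F5 (MIDI 77); E4 at fret 11 → D♯5 (MIDI 75).
77 − 75 = 2, so the two pitches are 2 semitones apart.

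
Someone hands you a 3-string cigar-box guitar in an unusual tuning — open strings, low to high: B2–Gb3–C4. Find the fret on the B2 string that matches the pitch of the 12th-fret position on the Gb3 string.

Gb3 at fret 12 is Gb3 + 12 semitones = Gb4.
The open B2 string is 7 semitones below the open Gb3, so the same pitch on the B2 string lies at fret 12 + 7 = 19.

19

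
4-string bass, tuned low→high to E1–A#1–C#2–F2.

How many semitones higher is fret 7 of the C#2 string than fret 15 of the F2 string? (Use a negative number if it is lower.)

-12 semitones

C#2 at fret 7 → G#2 (MIDI 44); F2 at fret 15 → G#3 (MIDI 56).
44 − 56 = -12, so the two pitches are 12 semitones apart.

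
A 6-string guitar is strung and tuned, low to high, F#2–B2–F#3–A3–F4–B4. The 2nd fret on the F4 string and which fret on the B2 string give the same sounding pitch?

20

Fret 2 on F4 is MIDI 65 + 2 = 67 (G4). On the B2 string (open MIDI 47), that pitch is 67 − 47 = fret 20.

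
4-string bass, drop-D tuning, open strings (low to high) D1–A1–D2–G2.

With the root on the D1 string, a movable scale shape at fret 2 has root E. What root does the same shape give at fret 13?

D#

Moving from fret 2 to fret 13 shifts the root by 11 semitones.
E up 11 semitones is D#.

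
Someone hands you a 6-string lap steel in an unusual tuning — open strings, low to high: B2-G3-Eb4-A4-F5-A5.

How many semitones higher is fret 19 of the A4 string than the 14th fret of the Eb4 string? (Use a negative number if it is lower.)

A4 at fret 19 → E6 (MIDI 88); Eb4 at fret 14 → F5 (MIDI 77).
88 − 77 = 11, so the two pitches are 11 semitones apart.

11 semitones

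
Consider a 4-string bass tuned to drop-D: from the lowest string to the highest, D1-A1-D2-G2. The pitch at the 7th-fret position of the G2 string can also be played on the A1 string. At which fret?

17

Fret 7 on G2 is MIDI 43 + 7 = 50 (D3). On the A1 string (open MIDI 33), that pitch is 50 − 33 = fret 17.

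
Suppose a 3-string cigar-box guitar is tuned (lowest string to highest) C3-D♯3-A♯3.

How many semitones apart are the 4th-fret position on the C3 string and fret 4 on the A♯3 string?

10 semitones

C3 at fret 4 → E3 (MIDI 52); A♯3 at fret 4 → D4 (MIDI 62).
52 − 62 = -10, so the two pitches are 10 semitones apart, with D4 the higher.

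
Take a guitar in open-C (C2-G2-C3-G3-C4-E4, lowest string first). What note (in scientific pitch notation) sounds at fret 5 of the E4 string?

E4 is MIDI 64. Adding 5 gives 69, which is A4.

A4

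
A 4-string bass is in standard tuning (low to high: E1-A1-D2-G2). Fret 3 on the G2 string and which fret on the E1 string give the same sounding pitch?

18

G2 at fret 3 is G2 + 3 semitones = A#2.
The open E1 string is 15 semitones below the open G2, so the same pitch on the E1 string lies at fret 3 + 15 = 18.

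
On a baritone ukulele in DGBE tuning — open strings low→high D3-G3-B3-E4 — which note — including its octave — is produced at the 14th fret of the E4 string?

E4 is MIDI 64. Adding 14 gives 78, which is F#5.
(Equivalently spelled Gb5.)

F#5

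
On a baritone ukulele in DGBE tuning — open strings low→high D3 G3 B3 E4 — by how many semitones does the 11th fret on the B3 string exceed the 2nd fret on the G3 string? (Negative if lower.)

B3 at fret 11 → A♯4 (MIDI 70); G3 at fret 2 → A3 (MIDI 57).
70 − 57 = 13, so the two pitches are 13 semitones apart.

13 semitones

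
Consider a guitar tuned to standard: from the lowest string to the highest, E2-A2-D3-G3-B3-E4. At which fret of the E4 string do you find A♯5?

18

A♯5 is 18 semitones above the open E4 (E–F–F#–G–…–G#–A–A#), so it sits at fret 18.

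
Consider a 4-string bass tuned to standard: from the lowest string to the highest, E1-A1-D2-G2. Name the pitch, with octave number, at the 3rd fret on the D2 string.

D2 is MIDI 38. Adding 3 gives 41, which is F2.

F2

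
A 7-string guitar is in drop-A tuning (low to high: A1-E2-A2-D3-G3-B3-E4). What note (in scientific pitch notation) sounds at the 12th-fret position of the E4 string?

E5

Each fret is one semitone, so E4 + 12 = E5.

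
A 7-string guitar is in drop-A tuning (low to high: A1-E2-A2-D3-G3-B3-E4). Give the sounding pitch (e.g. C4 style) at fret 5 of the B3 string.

B3 is MIDI 59. Adding 5 gives 64, which is E4.

E4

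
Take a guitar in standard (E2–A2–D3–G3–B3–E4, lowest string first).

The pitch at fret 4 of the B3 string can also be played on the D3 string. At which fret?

B3 at fret 4 is B3 + 4 semitones = D#4.
The open D3 string is 9 semitones below the open B3, so the same pitch on the D3 string lies at fret 4 + 9 = 13.

13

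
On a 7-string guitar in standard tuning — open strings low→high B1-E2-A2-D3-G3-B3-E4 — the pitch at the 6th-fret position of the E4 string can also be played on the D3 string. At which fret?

E4 at fret 6 is E4 + 6 semitones = A#4.
The open D3 string is 14 semitones below the open E4, so the same pitch on the D3 string lies at fret 6 + 14 = 20.

20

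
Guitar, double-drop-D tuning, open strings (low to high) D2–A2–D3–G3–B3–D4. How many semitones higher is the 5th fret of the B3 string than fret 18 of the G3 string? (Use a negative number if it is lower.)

-9 semitones

B3 at fret 5 → E4 (MIDI 64); G3 at fret 18 → C♯5 (MIDI 73).
64 − 73 = -9, so the two pitches are 9 semitones apart.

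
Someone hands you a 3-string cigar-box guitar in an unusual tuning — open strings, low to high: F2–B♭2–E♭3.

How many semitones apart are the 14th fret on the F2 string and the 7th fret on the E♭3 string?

F2 at fret 14 → G3 (MIDI 55); E♭3 at fret 7 → B♭3 (MIDI 58).
55 − 58 = -3, so the two pitches are 3 semitones apart, with B♭3 the higher.

3 semitones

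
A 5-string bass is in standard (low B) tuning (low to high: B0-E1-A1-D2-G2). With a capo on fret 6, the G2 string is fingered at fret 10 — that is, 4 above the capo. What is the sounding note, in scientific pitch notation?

The capo raises the open G2 by 6 semitones to C♯3; fretting 4 more gives G2 + 6 + 4 = G2 + 10 semitones = F3.

F3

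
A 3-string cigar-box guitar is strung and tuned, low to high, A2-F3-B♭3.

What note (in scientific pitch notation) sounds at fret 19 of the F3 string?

C5

Each fret is one semitone, so F3 + 19 = C5.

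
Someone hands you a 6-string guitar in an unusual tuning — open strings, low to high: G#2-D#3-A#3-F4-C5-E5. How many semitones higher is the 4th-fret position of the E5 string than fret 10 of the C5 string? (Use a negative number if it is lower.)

-2 semitones

E5 at fret 4 → G#5 (MIDI 80); C5 at fret 10 → A#5 (MIDI 82).
80 − 82 = -2, so the two pitches are 2 semitones apart.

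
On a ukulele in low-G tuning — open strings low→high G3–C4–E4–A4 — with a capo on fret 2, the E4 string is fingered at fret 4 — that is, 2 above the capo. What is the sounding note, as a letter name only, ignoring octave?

G#

The capo raises the open E4 by 2 semitones to F#4; fretting 2 more gives E4 + 2 + 2 = E4 + 4 semitones, landing on G#.
(Also written Ab.)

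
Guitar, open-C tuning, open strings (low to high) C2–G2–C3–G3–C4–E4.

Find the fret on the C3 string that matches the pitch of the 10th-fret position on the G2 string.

5

G2 at fret 10 is G2 + 10 semitones = F3.
The open C3 string is 5 semitones above the open G2, so the same pitch on the C3 string lies at fret 10 − 5 = 5.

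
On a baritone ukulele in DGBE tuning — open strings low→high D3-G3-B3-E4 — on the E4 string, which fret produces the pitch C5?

8

C5 is 8 semitones above the open E4 (E–F–F#–G–G#–A–A#–B–C), so it sits at fret 8.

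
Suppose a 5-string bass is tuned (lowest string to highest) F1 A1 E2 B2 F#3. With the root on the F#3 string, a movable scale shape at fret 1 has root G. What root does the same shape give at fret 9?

Moving from fret 1 to fret 9 shifts the root by 8 semitones.
G up 8 semitones is D#.

D#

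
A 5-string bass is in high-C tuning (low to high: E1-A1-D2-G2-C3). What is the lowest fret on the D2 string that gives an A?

7

From D2, count semitones up the chromatic scale until reaching A: D–D#–E–F–F#–G–G#–A — 7 steps.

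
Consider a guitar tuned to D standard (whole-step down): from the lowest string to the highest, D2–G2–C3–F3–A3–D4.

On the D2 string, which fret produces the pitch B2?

B2 is 9 semitones above the open D2 (D–D#–E–F–F#–G–G#–A–A#–B), so it sits at fret 9.

9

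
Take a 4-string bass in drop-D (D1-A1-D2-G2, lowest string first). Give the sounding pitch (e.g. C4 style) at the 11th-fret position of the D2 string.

Each fret is one semitone, so D2 + 11 = C#3.

C#3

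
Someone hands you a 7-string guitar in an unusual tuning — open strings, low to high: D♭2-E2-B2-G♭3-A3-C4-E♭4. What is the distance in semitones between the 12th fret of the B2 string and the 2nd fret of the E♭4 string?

6 semitones

B2 at fret 12 → B3 (MIDI 59); E♭4 at fret 2 → F4 (MIDI 65).
59 − 65 = -6, so the two pitches are 6 semitones apart, with F4 the higher.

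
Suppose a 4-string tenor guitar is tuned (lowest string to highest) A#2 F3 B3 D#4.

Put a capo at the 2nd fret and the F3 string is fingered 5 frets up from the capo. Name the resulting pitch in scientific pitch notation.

C4

The capo raises the open F3 by 2 semitones to G3; fretting 5 more gives F3 + 2 + 5 = F3 + 7 semitones = C4.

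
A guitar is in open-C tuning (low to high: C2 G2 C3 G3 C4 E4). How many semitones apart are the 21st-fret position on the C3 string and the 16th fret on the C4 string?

C3 at fret 21 → A4 (MIDI 69); C4 at fret 16 → E5 (MIDI 76).
69 − 76 = -7, so the two pitches are 7 semitones apart, with E5 the higher.

7 semitones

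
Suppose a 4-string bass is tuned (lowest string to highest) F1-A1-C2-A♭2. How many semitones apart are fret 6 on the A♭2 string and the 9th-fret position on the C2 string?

A♭2 at fret 6 → D3 (MIDI 50); C2 at fret 9 → A2 (MIDI 45).
50 − 45 = 5, so the two pitches are 5 semitones apart, with D3 the higher.

5 semitones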